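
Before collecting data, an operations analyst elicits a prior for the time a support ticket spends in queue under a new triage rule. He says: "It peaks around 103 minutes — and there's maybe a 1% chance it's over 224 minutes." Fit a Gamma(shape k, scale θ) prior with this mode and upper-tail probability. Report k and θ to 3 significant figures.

k ≈ 9.01, θ ≈ 12.9

Gamma(k,θ) with k>1 has mode (k−1)θ, so θ = 103/(k−1).
Need P(X < 224) = 0.99 with θ tied to k this way. Start at k = 2, θ = 103: P(X<224) ≈ 0.639.
Too low — raise k to concentrate. Iterating converges to k ≈ 9.01.
Then θ = 103/(9.01−1) ≈ 12.9.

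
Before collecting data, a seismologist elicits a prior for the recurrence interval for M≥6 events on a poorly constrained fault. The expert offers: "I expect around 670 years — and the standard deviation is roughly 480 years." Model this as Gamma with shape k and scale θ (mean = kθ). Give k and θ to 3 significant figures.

For Gamma(k, scale θ): mean = kθ, variance = kθ², so CV = 1/√k.
CV = SD/mean = 480/670 = 0.7164, hence k = 1/CV² = 1.95.
Then θ = mean/k = 670/1.95 = 344.

k ≈ 1.95, θ ≈ 344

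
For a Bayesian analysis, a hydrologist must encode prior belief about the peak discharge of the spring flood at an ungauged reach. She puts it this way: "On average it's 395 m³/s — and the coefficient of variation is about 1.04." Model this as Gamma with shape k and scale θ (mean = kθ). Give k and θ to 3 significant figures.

For Gamma(k, scale θ): mean = kθ, variance = kθ², so CV = 1/√k.
CV = 1.04, hence k = 1/CV² = 0.925.
Then θ = mean/k = 395/0.925 = 427.

k ≈ 0.925, θ ≈ 427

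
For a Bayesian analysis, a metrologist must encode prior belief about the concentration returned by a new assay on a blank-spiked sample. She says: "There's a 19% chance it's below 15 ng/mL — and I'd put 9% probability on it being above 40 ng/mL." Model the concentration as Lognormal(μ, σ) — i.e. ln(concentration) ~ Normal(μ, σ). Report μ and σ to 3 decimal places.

μ ≈ 3.096, σ ≈ 0.442

If T ~ Lognormal(μ,σ) then ln T ~ Normal(μ,σ), so the p-quantile of ln T is μ + z_p·σ.
ln(15) = 2.708 and ln(40) = 3.689; z_{0.19} = -0.8779, z_{0.91} = 1.341.
σ = (3.689 − 2.708)/(1.341 − (-0.8779)) = 0.442.
μ = 2.708 − (-0.8779)·0.442 = 3.096.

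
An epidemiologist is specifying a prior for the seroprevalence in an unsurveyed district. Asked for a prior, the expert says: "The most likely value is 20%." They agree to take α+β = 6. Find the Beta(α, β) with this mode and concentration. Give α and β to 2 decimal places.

For α,β > 1 the Beta mode is (α−1)/(α+β−2). With α+β = 6, the mode is (α−1)/4.
Set (α−1)/4 = 0.2 → α = 1 + 0.2·4 = 1.80.
β = 6 − α = 4.20.

α = 1.80, β = 4.20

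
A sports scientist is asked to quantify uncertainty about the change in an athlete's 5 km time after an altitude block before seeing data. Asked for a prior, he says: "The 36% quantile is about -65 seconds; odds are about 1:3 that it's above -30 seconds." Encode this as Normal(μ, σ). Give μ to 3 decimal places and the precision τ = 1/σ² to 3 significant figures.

For Normal(μ,σ), the p-quantile is μ + z_p·σ. Here z_{0.36} = -0.3585, z_{0.75} = 0.6745.
So -65 = μ − 0.3585σ and -30 = μ + 0.6745σ.
Subtracting: σ = (-30 − -65)/(0.6745 − (-0.3585)) = 33.884.
Then μ = -65 − (-0.3585)·33.884 = -52.854.
Precision τ = 1/σ² = 1/33.88² = 0.000871.

μ = -52.854, τ = 0.000871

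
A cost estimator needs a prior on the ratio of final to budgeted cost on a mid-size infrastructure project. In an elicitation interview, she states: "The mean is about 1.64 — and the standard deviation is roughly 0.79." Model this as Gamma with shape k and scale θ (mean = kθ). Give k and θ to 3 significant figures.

k ≈ 4.31, θ ≈ 0.381

For Gamma(k, scale θ): mean = kθ, variance = kθ², so CV = 1/√k.
CV = SD/mean = 0.79/1.64 = 0.4817, hence k = 1/CV² = 4.31.
Then θ = mean/k = 1.64/4.31 = 0.381.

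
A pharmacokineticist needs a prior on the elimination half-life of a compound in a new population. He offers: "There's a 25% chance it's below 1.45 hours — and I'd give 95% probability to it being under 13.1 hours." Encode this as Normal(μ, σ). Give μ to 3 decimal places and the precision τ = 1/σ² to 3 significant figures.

The p-quantile of Normal(μ,σ) is μ + z_p·σ, with z_{0.25} = -0.6745 and z_{0.95} = 1.645.
Eliminate σ: μ = (z₂·x₁ − z₁·x₂)/(z₂ − z₁) = (1.645·1.45 − (-0.6745)·13.1)/2.319 = 4.838.
Then σ = (x₂ − x₁)/(z₂ − z₁) = (13.1 − 1.45)/2.319 = 5.023.
Precision τ = 1/σ² = 1/5.023² = 0.0396.

μ = 4.838, τ = 0.0396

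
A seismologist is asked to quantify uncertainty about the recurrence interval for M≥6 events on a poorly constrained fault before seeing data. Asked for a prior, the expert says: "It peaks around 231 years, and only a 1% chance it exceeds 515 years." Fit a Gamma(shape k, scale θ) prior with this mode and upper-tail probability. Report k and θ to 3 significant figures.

Gamma(k,θ) with k>1 has mode (k−1)θ, so θ = 231/(k−1).
Need P(X < 515) = 0.99 with θ tied to k this way. Start at k = 2, θ = 231: P(X<515) ≈ 0.653.
Too low — raise k to concentrate. Iterating converges to k ≈ 8.48.
Then θ = 231/(8.48−1) ≈ 30.9.

k ≈ 8.48, θ ≈ 30.9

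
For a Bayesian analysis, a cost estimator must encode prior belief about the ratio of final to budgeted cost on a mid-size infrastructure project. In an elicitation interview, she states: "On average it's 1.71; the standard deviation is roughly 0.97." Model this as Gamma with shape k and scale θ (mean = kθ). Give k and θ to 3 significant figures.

For Gamma(k, scale θ): mean = kθ, variance = kθ², so CV = 1/√k.
CV = SD/mean = 0.97/1.71 = 0.5673, hence k = 1/CV² = 3.11.
Then θ = mean/k = 1.71/3.11 = 0.55.

k ≈ 3.11, θ ≈ 0.55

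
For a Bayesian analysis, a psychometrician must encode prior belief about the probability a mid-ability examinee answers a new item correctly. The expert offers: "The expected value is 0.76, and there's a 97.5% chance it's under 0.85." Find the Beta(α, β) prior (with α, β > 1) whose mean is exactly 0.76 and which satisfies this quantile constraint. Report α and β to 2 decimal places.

α ≈ 55.63, β ≈ 17.57

With mean 0.76 fixed, write α = 0.76s, β = 0.24s where s = α+β.
Need P(θ < 0.85) = 0.975 under Beta(0.76s, 0.24s). Normal approximation: (q−m)/√(m(1−m)/s) ≈ z_{0.975} = 1.96, so s ≈ 0.76·0.24·(1.96)²/(0.85−0.76)² = 86.5.
At s = 86.5: P(θ<0.85) ≈ 0.984. Adjusting to match 0.975 gives s ≈ 73.20.
So α = 0.76·73.20 ≈ 55.63, β = 0.24·73.20 ≈ 17.57.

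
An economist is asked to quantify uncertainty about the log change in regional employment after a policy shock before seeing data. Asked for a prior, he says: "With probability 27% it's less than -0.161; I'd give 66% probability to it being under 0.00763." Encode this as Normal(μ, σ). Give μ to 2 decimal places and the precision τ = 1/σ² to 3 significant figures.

The p-quantile of Normal(μ,σ) is μ + z_p·σ, with z_{0.27} = -0.6128 and z_{0.66} = 0.4125.
Eliminate σ: μ = (z₂·x₁ − z₁·x₂)/(z₂ − z₁) = (0.4125·-0.161 − (-0.6128)·0.00763)/1.025 = -0.06.
Then σ = (x₂ − x₁)/(z₂ − z₁) = (0.00763 − -0.161)/1.025 = 0.16.
Precision τ = 1/σ² = 1/0.1645² = 37.

μ = -0.06, τ = 37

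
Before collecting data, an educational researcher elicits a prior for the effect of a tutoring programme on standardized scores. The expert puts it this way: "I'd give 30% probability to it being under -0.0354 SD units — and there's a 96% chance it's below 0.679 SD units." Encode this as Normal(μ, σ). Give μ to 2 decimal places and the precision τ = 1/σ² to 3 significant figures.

For Normal(μ,σ), the p-quantile is μ + z_p·σ. Here z_{0.3} = -0.5244, z_{0.96} = 1.751.
So -0.0354 = μ − 0.5244σ and 0.679 = μ + 1.751σ.
Subtracting: σ = (0.679 − -0.0354)/(1.751 − (-0.5244)) = 0.31.
Then μ = -0.0354 − (-0.5244)·0.31 = 0.13.
Precision τ = 1/σ² = 1/0.314² = 10.1.

μ = 0.13, τ = 10.1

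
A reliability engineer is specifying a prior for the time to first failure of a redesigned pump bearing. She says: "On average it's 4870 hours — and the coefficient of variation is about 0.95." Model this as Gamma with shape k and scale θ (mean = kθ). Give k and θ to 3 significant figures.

k ≈ 1.11, θ ≈ 4400

For Gamma(k, scale θ): mean = kθ, variance = kθ², so CV = 1/√k.
CV = 0.95, hence k = 1/CV² = 1.11.
Then θ = mean/k = 4870/1.11 = 4400.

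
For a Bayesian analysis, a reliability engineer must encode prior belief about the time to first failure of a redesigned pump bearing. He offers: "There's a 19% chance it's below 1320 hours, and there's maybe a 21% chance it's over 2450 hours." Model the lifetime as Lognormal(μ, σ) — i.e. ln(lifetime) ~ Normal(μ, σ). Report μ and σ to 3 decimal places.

μ ≈ 7.508, σ ≈ 0.367

If T ~ Lognormal(μ,σ) then ln T ~ Normal(μ,σ), so the p-quantile of ln T is μ + z_p·σ.
ln(1320) = 7.185 and ln(2450) = 7.804; z_{0.19} = -0.8779, z_{0.79} = 0.8064.
σ = (7.804 − 7.185)/(0.8064 − (-0.8779)) = 0.367.
μ = 7.185 − (-0.8779)·0.367 = 7.508.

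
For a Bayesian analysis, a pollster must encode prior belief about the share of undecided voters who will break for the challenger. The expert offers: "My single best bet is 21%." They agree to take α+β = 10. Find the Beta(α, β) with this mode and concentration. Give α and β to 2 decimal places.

For α,β > 1 the Beta mode is (α−1)/(α+β−2). With α+β = 10, the mode is (α−1)/8.
Set (α−1)/8 = 0.21 → α = 1 + 0.21·8 = 2.68.
β = 10 − α = 7.32.

α = 2.68, β = 7.32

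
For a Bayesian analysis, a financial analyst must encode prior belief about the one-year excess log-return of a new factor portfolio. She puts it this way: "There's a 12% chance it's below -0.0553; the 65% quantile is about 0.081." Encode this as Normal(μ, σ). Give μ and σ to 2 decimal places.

μ = 0.05, σ = 0.09

For Normal(μ,σ), the p-quantile is μ + z_p·σ. Here z_{0.12} = -1.175, z_{0.65} = 0.3853.
So -0.0553 = μ − 1.175σ and 0.081 = μ + 0.3853σ.
Subtracting: σ = (0.081 − -0.0553)/(0.3853 − (-1.175)) = 0.09.
Then μ = -0.0553 − (-1.175)·0.09 = 0.05.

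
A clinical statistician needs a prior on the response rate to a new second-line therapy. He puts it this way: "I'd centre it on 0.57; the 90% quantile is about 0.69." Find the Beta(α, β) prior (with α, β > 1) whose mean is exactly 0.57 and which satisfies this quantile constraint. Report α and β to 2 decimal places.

With mean 0.57 fixed, write α = 0.57s, β = 0.43s where s = α+β.
Need P(θ < 0.69) = 0.9 under Beta(0.57s, 0.43s). Normal approximation: (q−m)/√(m(1−m)/s) ≈ z_{0.9} = 1.28, so s ≈ 0.57·0.43·(1.28)²/(0.69−0.57)² = 28.0.
At s = 28.0: P(θ<0.69) ≈ 0.904. Adjusting to match 0.9 gives s ≈ 27.06.
So α = 0.57·27.06 ≈ 15.42, β = 0.43·27.06 ≈ 11.63.

α ≈ 15.42, β ≈ 11.63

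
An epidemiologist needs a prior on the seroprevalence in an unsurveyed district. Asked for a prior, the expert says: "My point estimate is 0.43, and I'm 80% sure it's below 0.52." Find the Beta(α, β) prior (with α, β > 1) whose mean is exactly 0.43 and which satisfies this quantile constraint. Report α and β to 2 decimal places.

With mean 0.43 fixed, write α = 0.43s, β = 0.57s where s = α+β.
Need P(θ < 0.52) = 0.8 under Beta(0.43s, 0.57s). Normal approximation: (q−m)/√(m(1−m)/s) ≈ z_{0.8} = 0.842, so s ≈ 0.43·0.57·(0.842)²/(0.52−0.43)² = 21.4.
At s = 21.4: P(θ<0.52) ≈ 0.801. Adjusting to match 0.8 gives s ≈ 21.26.
So α = 0.43·21.26 ≈ 9.14, β = 0.57·21.26 ≈ 12.12.

α ≈ 9.14, β ≈ 12.12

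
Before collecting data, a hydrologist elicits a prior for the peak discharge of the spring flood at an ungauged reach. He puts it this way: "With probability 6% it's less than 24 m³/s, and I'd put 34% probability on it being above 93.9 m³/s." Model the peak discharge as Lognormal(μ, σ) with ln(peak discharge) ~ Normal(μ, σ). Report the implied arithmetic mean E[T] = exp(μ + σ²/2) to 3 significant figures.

If T ~ Lognormal(μ,σ) then ln T ~ Normal(μ,σ), so the p-quantile of ln T is μ + z_p·σ.
ln(24) = 3.178 and ln(93.9) = 4.542; z_{0.06} = -1.555, z_{0.66} = 0.4125.
σ = (4.542 − 3.178)/(0.4125 − (-1.555)) = 0.693.
μ = 3.178 − (-1.555)·0.693 = 4.256.
E[T] = exp(μ + σ²/2) = exp(4.256 + 0.2404) = 89.7 m³/s.

E[T] ≈ 89.7 m³/s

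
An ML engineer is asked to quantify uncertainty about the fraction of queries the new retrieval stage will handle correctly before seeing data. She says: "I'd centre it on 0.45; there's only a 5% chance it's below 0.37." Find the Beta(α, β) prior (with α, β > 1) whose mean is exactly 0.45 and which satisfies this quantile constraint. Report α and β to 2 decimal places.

With mean 0.45 fixed, write α = 0.45s, β = 0.55s where s = α+β.
Need P(θ < 0.37) = 0.05 under Beta(0.45s, 0.55s). Normal approximation: (q−m)/√(m(1−m)/s) ≈ z_{0.05} = -1.64, so s ≈ 0.45·0.55·(-1.64)²/(0.37−0.45)² = 104.6.
At s = 104.6: P(θ<0.37) ≈ 0.048. Adjusting to match 0.05 gives s ≈ 102.31.
So α = 0.45·102.31 ≈ 46.04, β = 0.55·102.31 ≈ 56.27.

α ≈ 46.04, β ≈ 56.27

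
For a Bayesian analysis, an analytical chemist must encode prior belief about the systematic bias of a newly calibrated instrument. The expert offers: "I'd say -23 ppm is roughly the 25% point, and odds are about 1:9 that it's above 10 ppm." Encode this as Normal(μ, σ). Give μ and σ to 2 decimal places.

The p-quantile of Normal(μ,σ) is μ + z_p·σ, with z_{0.25} = -0.6745 and z_{0.9} = 1.282.
Eliminate σ: μ = (z₂·x₁ − z₁·x₂)/(z₂ − z₁) = (1.282·-23 − (-0.6745)·10)/1.956 = -11.62.
Then σ = (x₂ − x₁)/(z₂ − z₁) = (10 − -23)/1.956 = 16.87.

μ = -11.62, σ = 16.87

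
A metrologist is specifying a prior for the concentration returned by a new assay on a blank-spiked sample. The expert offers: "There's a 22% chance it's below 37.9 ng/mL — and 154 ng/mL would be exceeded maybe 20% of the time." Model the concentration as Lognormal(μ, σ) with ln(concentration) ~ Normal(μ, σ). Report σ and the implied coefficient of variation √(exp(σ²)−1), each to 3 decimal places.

If T ~ Lognormal(μ,σ) then ln T ~ Normal(μ,σ), so the p-quantile of ln T is μ + z_p·σ.
ln(37.9) = 3.635 and ln(154) = 5.037; z_{0.22} = -0.7722, z_{0.8} = 0.8416.
σ = (5.037 − 3.635)/(0.8416 − (-0.7722)) = 0.869.
μ = 3.635 − (-0.7722)·0.869 = 4.306.
CV = √(exp(σ²)−1) = √(exp(0.7547)−1) = 1.062.

σ ≈ 0.869, CV ≈ 1.062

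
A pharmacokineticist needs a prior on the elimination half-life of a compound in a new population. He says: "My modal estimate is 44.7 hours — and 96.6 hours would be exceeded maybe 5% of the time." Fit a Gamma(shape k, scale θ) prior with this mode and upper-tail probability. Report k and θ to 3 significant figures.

k ≈ 5.64, θ ≈ 9.63

Gamma(k,θ) with k>1 has mode (k−1)θ, so θ = 44.7/(k−1).
Need P(X < 96.6) = 0.95 with θ tied to k this way. Start at k = 2, θ = 44.7: P(X<96.6) ≈ 0.636.
Too low — raise k to concentrate. Iterating converges to k ≈ 5.64.
Then θ = 44.7/(5.64−1) ≈ 9.63.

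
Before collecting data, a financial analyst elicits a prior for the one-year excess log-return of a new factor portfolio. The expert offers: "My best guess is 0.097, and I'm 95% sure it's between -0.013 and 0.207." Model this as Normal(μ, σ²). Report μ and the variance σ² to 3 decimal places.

A symmetric 95% interval runs μ ± z·σ with z = 1.96.
Half-width = 0.11, so σ = 0.11/1.96 = 0.0561 and σ² = 0.003.
μ is the stated best guess, 0.097.

μ = 0.097, σ² = 0.003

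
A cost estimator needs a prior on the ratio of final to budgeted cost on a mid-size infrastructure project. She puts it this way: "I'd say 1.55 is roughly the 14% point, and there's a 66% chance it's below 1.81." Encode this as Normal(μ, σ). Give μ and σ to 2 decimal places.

The p-quantile of Normal(μ,σ) is μ + z_p·σ, with z_{0.14} = -1.08 and z_{0.66} = 0.4125.
Eliminate σ: μ = (z₂·x₁ − z₁·x₂)/(z₂ − z₁) = (0.4125·1.55 − (-1.08)·1.81)/1.493 = 1.74.
Then σ = (x₂ − x₁)/(z₂ − z₁) = (1.81 − 1.55)/1.493 = 0.17.

μ = 1.74, σ = 0.17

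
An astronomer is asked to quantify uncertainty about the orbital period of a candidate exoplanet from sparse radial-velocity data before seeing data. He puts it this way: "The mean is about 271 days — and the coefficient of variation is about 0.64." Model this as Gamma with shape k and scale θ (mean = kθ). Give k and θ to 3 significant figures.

k ≈ 2.44, θ ≈ 111

For Gamma(k, scale θ): mean = kθ, variance = kθ², so CV = 1/√k.
CV = 0.64, hence k = 1/CV² = 2.44.
Then θ = mean/k = 271/2.44 = 111.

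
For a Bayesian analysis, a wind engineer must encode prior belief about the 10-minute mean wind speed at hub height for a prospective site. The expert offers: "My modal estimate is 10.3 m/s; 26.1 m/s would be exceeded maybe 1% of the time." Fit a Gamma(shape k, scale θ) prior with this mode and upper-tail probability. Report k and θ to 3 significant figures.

k ≈ 6.41, θ ≈ 1.9

Gamma(k,θ) with k>1 has mode (k−1)θ, so θ = 10.3/(k−1).
Need P(X < 26.1) = 0.99 with θ tied to k this way. Start at k = 2, θ = 10.3: P(X<26.1) ≈ 0.720.
Too low — raise k to concentrate. Iterating converges to k ≈ 6.41.
Then θ = 10.3/(6.41−1) ≈ 1.9.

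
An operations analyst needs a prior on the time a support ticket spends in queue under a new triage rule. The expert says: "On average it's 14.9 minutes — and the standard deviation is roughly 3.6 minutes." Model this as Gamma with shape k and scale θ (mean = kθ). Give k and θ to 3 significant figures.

k ≈ 17.1, θ ≈ 0.87

For Gamma(k, scale θ): mean = kθ, variance = kθ², so CV = 1/√k.
CV = SD/mean = 3.6/14.9 = 0.2416, hence k = 1/CV² = 17.1.
Then θ = mean/k = 14.9/17.1 = 0.87.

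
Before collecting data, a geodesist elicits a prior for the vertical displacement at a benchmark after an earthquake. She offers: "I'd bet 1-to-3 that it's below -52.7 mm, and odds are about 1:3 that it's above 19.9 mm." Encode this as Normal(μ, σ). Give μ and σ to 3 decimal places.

μ = -16.400, σ = 53.818

For Normal(μ,σ), the p-quantile is μ + z_p·σ. Here z_{0.25} = -0.6745, z_{0.75} = 0.6745.
So -52.7 = μ − 0.6745σ and 19.9 = μ + 0.6745σ.
Subtracting: σ = (19.9 − -52.7)/(0.6745 − (-0.6745)) = 53.818.
Then μ = -52.7 − (-0.6745)·53.818 = -16.400.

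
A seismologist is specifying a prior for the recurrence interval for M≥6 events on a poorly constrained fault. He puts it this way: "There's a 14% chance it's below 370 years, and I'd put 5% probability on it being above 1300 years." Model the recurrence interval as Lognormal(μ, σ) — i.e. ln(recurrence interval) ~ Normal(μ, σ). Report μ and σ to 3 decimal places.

μ ≈ 6.412, σ ≈ 0.461

If T ~ Lognormal(μ,σ) then ln T ~ Normal(μ,σ), so the p-quantile of ln T is μ + z_p·σ.
ln(370) = 5.914 and ln(1300) = 7.17; z_{0.14} = -1.08, z_{0.95} = 1.645.
σ = (7.17 − 5.914)/(1.645 − (-1.08)) = 0.461.
μ = 5.914 − (-1.08)·0.461 = 6.412.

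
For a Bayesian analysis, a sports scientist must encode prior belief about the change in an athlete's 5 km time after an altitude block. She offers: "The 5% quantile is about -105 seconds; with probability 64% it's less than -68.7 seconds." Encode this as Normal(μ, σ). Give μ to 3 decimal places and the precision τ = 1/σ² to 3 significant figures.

μ = -75.195, τ = 0.00305

For Normal(μ,σ), the p-quantile is μ + z_p·σ. Here z_{0.05} = -1.645, z_{0.64} = 0.3585.
So -105 = μ − 1.645σ and -68.7 = μ + 0.3585σ.
Subtracting: σ = (-68.7 − -105)/(0.3585 − (-1.645)) = 18.120.
Then μ = -105 − (-1.645)·18.120 = -75.195.
Precision τ = 1/σ² = 1/18.12² = 0.00305.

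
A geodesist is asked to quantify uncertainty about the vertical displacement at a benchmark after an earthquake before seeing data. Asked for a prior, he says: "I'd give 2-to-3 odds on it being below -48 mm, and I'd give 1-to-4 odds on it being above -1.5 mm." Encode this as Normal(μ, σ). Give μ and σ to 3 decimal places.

μ = -37.241, σ = 42.467

For Normal(μ,σ), the p-quantile is μ + z_p·σ. Here z_{0.4} = -0.2533, z_{0.8} = 0.8416.
So -48 = μ − 0.2533σ and -1.5 = μ + 0.8416σ.
Subtracting: σ = (-1.5 − -48)/(0.8416 − (-0.2533)) = 42.467.
Then μ = -48 − (-0.2533)·42.467 = -37.241.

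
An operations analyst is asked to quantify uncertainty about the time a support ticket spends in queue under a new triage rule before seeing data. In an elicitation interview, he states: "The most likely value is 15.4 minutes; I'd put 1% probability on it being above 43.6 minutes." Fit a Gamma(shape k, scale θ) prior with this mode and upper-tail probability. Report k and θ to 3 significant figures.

k ≈ 5.21, θ ≈ 3.65

Gamma(k,θ) with k>1 has mode (k−1)θ, so θ = 15.4/(k−1).
Need P(X < 43.6) = 0.99 with θ tied to k this way. Start at k = 2, θ = 15.4: P(X<43.6) ≈ 0.774.
Too low — raise k to concentrate. Iterating converges to k ≈ 5.21.
Then θ = 15.4/(5.21−1) ≈ 3.65.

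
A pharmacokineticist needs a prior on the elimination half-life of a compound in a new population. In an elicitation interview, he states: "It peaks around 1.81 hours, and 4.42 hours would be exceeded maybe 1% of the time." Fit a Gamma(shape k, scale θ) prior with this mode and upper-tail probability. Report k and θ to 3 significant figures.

k ≈ 6.92, θ ≈ 0.306

Gamma(k,θ) with k>1 has mode (k−1)θ, so θ = 1.81/(k−1).
Need P(X < 4.42) = 0.99 with θ tied to k this way. Start at k = 2, θ = 1.81: P(X<4.42) ≈ 0.701.
Too low — raise k to concentrate. Iterating converges to k ≈ 6.92.
Then θ = 1.81/(6.92−1) ≈ 0.306.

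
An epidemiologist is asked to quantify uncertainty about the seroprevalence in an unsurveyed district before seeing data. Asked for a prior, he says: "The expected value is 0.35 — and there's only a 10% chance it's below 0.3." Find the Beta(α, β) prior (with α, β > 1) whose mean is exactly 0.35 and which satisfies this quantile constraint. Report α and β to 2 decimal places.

With mean 0.35 fixed, write α = 0.35s, β = 0.65s where s = α+β.
Need P(θ < 0.3) = 0.1 under Beta(0.35s, 0.65s). Normal approximation: (q−m)/√(m(1−m)/s) ≈ z_{0.1} = -1.28, so s ≈ 0.35·0.65·(-1.28)²/(0.3−0.35)² = 149.5.
At s = 149.5: P(θ<0.3) ≈ 0.098. Adjusting to match 0.1 gives s ≈ 146.40.
So α = 0.35·146.40 ≈ 51.24, β = 0.65·146.40 ≈ 95.16.

α ≈ 51.24, β ≈ 95.16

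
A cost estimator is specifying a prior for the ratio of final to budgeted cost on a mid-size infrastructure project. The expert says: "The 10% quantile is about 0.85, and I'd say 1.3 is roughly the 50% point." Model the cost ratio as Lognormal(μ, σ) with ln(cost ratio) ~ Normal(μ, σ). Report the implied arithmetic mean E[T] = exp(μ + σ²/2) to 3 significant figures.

E[T] ≈ 1.37

If T ~ Lognormal(μ,σ) then ln T ~ Normal(μ,σ), so the p-quantile of ln T is μ + z_p·σ.
ln(0.85) = -0.1625 and ln(1.3) = 0.2624; z_{0.1} = -1.282, z_{0.5} = 0.
σ = (0.2624 − -0.1625)/(0 − (-1.282)) = 0.332.
μ = -0.1625 − (-1.282)·0.332 = 0.262.
E[T] = exp(μ + σ²/2) = exp(0.262 + 0.0550) = 1.37.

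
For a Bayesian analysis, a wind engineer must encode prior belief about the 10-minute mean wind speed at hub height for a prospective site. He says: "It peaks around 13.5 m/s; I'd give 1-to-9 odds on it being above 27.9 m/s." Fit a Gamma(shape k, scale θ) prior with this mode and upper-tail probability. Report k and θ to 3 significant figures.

Gamma(k,θ) with k>1 has mode (k−1)θ, so θ = 13.5/(k−1).
Need P(X < 27.9) = 0.9 with θ tied to k this way. Start at k = 2, θ = 13.5: P(X<27.9) ≈ 0.612.
Too low — raise k to concentrate. Iterating converges to k ≈ 4.64.
Then θ = 13.5/(4.64−1) ≈ 3.71.

k ≈ 4.64, θ ≈ 3.71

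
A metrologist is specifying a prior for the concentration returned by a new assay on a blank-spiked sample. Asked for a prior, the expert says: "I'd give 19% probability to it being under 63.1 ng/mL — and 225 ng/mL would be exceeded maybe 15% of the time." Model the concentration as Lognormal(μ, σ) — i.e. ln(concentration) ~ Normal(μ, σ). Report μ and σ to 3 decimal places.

If T ~ Lognormal(μ,σ) then ln T ~ Normal(μ,σ), so the p-quantile of ln T is μ + z_p·σ.
ln(63.1) = 4.145 and ln(225) = 5.416; z_{0.19} = -0.8779, z_{0.85} = 1.036.
σ = (5.416 − 4.145)/(1.036 − (-0.8779)) = 0.664.
μ = 4.145 − (-0.8779)·0.664 = 4.728.

μ ≈ 4.728, σ ≈ 0.664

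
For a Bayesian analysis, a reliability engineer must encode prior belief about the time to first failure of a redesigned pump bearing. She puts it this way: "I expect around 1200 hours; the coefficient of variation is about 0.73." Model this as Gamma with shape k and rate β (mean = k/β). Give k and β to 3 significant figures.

k ≈ 1.88, β ≈ 0.00156

For Gamma(k, rate β): mean = k/β, variance = k/β², so CV = 1/√k.
CV = 0.73, hence k = 1/CV² = 1.88.
Then β = k/mean = 1.88/1200 = 0.00156.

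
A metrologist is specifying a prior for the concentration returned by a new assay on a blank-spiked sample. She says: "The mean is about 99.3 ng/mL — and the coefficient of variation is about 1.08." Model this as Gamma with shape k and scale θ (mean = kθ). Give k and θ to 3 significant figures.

k ≈ 0.857, θ ≈ 116

For Gamma(k, scale θ): mean = kθ, variance = kθ², so CV = 1/√k.
CV = 1.08, hence k = 1/CV² = 0.857.
Then θ = mean/k = 99.3/0.857 = 116.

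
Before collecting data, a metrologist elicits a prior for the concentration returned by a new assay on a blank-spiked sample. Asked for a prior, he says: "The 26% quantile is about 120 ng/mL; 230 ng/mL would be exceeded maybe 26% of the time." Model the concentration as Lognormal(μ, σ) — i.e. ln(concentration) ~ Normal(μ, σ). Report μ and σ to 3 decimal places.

μ ≈ 5.113, σ ≈ 0.506

If T ~ Lognormal(μ,σ) then ln T ~ Normal(μ,σ), so the p-quantile of ln T is μ + z_p·σ.
ln(120) = 4.787 and ln(230) = 5.438; z_{0.26} = -0.6433, z_{0.74} = 0.6433.
σ = (5.438 − 4.787)/(0.6433 − (-0.6433)) = 0.506.
μ = 4.787 − (-0.6433)·0.506 = 5.113.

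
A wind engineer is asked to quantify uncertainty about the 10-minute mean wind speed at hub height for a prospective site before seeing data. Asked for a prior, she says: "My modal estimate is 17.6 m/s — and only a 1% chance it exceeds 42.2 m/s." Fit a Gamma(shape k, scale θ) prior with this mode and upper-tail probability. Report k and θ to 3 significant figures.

Gamma(k,θ) with k>1 has mode (k−1)θ, so θ = 17.6/(k−1).
Need P(X < 42.2) = 0.99 with θ tied to k this way. Start at k = 2, θ = 17.6: P(X<42.2) ≈ 0.691.
Too low — raise k to concentrate. Iterating converges to k ≈ 7.19.
Then θ = 17.6/(7.19−1) ≈ 2.84.

k ≈ 7.19, θ ≈ 2.84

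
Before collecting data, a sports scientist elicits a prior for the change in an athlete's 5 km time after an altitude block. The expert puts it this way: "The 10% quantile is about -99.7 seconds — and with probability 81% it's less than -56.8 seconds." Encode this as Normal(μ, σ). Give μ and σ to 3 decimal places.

μ = -74.240, σ = 19.866

The p-quantile of Normal(μ,σ) is μ + z_p·σ, with z_{0.1} = -1.282 and z_{0.81} = 0.8779.
Eliminate σ: μ = (z₂·x₁ − z₁·x₂)/(z₂ − z₁) = (0.8779·-99.7 − (-1.282)·-56.8)/2.159 = -74.240.
Then σ = (x₂ − x₁)/(z₂ − z₁) = (-56.8 − -99.7)/2.159 = 19.866.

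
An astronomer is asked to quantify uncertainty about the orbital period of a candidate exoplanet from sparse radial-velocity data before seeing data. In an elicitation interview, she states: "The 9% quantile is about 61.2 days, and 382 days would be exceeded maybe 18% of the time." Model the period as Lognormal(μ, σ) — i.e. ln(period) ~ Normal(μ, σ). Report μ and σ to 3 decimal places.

If T ~ Lognormal(μ,σ) then ln T ~ Normal(μ,σ), so the p-quantile of ln T is μ + z_p·σ.
ln(61.2) = 4.114 and ln(382) = 5.945; z_{0.09} = -1.341, z_{0.82} = 0.9154.
σ = (5.945 − 4.114)/(0.9154 − (-1.341)) = 0.812.
μ = 4.114 − (-1.341)·0.812 = 5.202.

μ ≈ 5.202, σ ≈ 0.812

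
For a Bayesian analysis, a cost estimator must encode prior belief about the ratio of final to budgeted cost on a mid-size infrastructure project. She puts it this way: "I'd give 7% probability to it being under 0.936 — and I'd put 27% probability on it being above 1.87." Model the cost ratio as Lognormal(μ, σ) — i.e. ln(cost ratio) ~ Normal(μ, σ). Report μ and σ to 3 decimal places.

μ ≈ 0.423, σ ≈ 0.331

If T ~ Lognormal(μ,σ) then ln T ~ Normal(μ,σ), so the p-quantile of ln T is μ + z_p·σ.
ln(0.936) = -0.06614 and ln(1.87) = 0.6259; z_{0.07} = -1.476, z_{0.73} = 0.6128.
σ = (0.6259 − -0.06614)/(0.6128 − (-1.476)) = 0.331.
μ = -0.06614 − (-1.476)·0.331 = 0.423.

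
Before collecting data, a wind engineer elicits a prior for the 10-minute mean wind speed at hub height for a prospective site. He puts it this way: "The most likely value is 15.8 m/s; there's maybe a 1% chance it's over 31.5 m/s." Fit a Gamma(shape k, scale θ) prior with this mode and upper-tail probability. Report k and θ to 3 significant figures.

k ≈ 11.3, θ ≈ 1.53

Gamma(k,θ) with k>1 has mode (k−1)θ, so θ = 15.8/(k−1).
Need P(X < 31.5) = 0.99 with θ tied to k this way. Start at k = 2, θ = 15.8: P(X<31.5) ≈ 0.592.
Too low — raise k to concentrate. Iterating converges to k ≈ 11.3.
Then θ = 15.8/(11.3−1) ≈ 1.53.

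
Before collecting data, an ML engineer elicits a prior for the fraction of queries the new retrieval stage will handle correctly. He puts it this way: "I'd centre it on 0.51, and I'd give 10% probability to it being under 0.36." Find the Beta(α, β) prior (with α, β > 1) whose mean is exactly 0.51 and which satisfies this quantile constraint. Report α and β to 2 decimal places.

α ≈ 9.16, β ≈ 8.80

With mean 0.51 fixed, write α = 0.51s, β = 0.49s where s = α+β.
Need P(θ < 0.36) = 0.1 under Beta(0.51s, 0.49s). Normal approximation: (q−m)/√(m(1−m)/s) ≈ z_{0.1} = -1.28, so s ≈ 0.51·0.49·(-1.28)²/(0.36−0.51)² = 18.2.
At s = 18.2: P(θ<0.36) ≈ 0.098. Adjusting to match 0.1 gives s ≈ 17.96.
So α = 0.51·17.96 ≈ 9.16, β = 0.49·17.96 ≈ 8.80.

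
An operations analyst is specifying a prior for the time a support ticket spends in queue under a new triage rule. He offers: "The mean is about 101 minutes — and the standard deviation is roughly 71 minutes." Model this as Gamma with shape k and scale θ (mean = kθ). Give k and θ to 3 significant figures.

For Gamma(k, scale θ): mean = kθ, variance = kθ², so CV = 1/√k.
CV = SD/mean = 71/101 = 0.703, hence k = 1/CV² = 2.02.
Then θ = mean/k = 101/2.02 = 49.9.

k ≈ 2.02, θ ≈ 49.9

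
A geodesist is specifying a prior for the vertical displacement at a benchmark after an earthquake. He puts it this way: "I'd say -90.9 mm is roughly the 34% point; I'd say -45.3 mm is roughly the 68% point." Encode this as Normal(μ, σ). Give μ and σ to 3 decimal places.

The p-quantile of Normal(μ,σ) is μ + z_p·σ, with z_{0.34} = -0.4125 and z_{0.68} = 0.4677.
Eliminate σ: μ = (z₂·x₁ − z₁·x₂)/(z₂ − z₁) = (0.4677·-90.9 − (-0.4125)·-45.3)/0.8802 = -69.531.
Then σ = (x₂ − x₁)/(z₂ − z₁) = (-45.3 − -90.9)/0.8802 = 51.809.

μ = -69.531, σ = 51.809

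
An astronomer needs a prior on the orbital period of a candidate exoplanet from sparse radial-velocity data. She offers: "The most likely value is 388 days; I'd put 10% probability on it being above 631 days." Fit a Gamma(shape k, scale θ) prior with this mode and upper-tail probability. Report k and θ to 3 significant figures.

k ≈ 8.96, θ ≈ 48.7

Gamma(k,θ) with k>1 has mode (k−1)θ, so θ = 388/(k−1).
Need P(X < 631) = 0.9 with θ tied to k this way. Start at k = 2, θ = 388: P(X<631) ≈ 0.484.
Too low — raise k to concentrate. Iterating converges to k ≈ 8.96.
Then θ = 388/(8.96−1) ≈ 48.7.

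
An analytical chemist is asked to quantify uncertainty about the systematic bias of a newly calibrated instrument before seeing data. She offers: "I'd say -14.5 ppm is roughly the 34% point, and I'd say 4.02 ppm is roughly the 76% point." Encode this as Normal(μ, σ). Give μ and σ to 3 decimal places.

For Normal(μ,σ), the p-quantile is μ + z_p·σ. Here z_{0.34} = -0.4125, z_{0.76} = 0.7063.
So -14.5 = μ − 0.4125σ and 4.02 = μ + 0.7063σ.
Subtracting: σ = (4.02 − -14.5)/(0.7063 − (-0.4125)) = 16.554.
Then μ = -14.5 − (-0.4125)·16.554 = -7.672.

μ = -7.672, σ = 16.554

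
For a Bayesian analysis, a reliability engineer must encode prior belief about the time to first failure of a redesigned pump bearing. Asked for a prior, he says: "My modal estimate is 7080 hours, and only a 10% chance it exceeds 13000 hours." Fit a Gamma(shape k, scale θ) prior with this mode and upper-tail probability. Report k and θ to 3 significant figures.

k ≈ 6.16, θ ≈ 1370

Gamma(k,θ) with k>1 has mode (k−1)θ, so θ = 7080/(k−1).
Need P(X < 13000) = 0.9 with θ tied to k this way. Start at k = 2, θ = 7080: P(X<13000) ≈ 0.548.
Too low — raise k to concentrate. Iterating converges to k ≈ 6.16.
Then θ = 7080/(6.16−1) ≈ 1370.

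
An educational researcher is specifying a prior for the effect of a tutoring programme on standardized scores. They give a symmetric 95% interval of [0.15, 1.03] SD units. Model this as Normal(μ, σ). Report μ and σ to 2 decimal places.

μ = 0.59, σ = 0.22

A symmetric 95% interval runs μ ± z·σ with z = 1.96.
Half-width = 0.44, so σ = 0.44/1.96 = 0.22.
μ is the interval midpoint, 0.59.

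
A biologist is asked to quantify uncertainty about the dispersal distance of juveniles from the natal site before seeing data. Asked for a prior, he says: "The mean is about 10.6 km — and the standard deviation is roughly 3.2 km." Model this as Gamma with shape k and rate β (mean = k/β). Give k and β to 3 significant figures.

k ≈ 11, β ≈ 1.04

For Gamma(k, rate β): mean = k/β, variance = k/β², so CV = 1/√k.
CV = SD/mean = 3.2/10.6 = 0.3019, hence k = 1/CV² = 11.
Then β = k/mean = 11/10.6 = 1.04.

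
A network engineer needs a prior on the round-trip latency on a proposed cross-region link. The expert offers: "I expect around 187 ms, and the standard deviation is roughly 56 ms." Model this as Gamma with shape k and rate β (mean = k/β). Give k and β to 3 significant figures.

k ≈ 11.2, β ≈ 0.0596

For Gamma(k, rate β): mean = k/β, variance = k/β², so CV = 1/√k.
CV = SD/mean = 56/187 = 0.2995, hence k = 1/CV² = 11.2.
Then β = k/mean = 11.2/187 = 0.0596.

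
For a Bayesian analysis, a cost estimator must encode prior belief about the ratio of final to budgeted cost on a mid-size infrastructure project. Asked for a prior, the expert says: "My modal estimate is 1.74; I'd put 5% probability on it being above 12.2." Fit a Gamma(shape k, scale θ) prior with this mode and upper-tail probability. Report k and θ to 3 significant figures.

Gamma(k,θ) with k>1 has mode (k−1)θ, so θ = 1.74/(k−1).
Need P(X < 12.2) = 0.95 with θ tied to k this way. Start at k = 2, θ = 1.74: P(X<12.2) ≈ 0.993.
Too high — lower k to spread out. Iterating converges to k ≈ 1.58.
Then θ = 1.74/(1.58−1) ≈ 3.02.

k ≈ 1.58, θ ≈ 3.02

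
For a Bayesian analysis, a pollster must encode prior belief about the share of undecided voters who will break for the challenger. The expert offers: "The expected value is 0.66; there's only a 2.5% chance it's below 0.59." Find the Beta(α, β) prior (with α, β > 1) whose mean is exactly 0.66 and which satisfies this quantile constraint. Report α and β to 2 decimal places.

α ≈ 120.81, β ≈ 62.23

With mean 0.66 fixed, write α = 0.66s, β = 0.34s where s = α+β.
Need P(θ < 0.59) = 0.025 under Beta(0.66s, 0.34s). Normal approximation: (q−m)/√(m(1−m)/s) ≈ z_{0.025} = -1.96, so s ≈ 0.66·0.34·(-1.96)²/(0.59−0.66)² = 175.9.
At s = 175.9: P(θ<0.59) ≈ 0.027. Adjusting to match 0.025 gives s ≈ 183.04.
So α = 0.66·183.04 ≈ 120.81, β = 0.34·183.04 ≈ 62.23.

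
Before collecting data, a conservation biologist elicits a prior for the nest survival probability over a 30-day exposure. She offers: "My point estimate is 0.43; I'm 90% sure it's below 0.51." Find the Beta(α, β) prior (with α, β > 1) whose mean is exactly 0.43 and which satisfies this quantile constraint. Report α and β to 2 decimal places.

α ≈ 27.23, β ≈ 36.09

With mean 0.43 fixed, write α = 0.43s, β = 0.57s where s = α+β.
Need P(θ < 0.51) = 0.9 under Beta(0.43s, 0.57s). Normal approximation: (q−m)/√(m(1−m)/s) ≈ z_{0.9} = 1.28, so s ≈ 0.43·0.57·(1.28)²/(0.51−0.43)² = 62.9.
At s = 62.9: P(θ<0.51) ≈ 0.899. Adjusting to match 0.9 gives s ≈ 63.31.
So α = 0.43·63.31 ≈ 27.23, β = 0.57·63.31 ≈ 36.09.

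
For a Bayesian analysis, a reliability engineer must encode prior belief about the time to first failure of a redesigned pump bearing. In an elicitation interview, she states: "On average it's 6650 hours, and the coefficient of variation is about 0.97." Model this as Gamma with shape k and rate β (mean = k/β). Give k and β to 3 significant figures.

k ≈ 1.06, β ≈ 0.00016

For Gamma(k, rate β): mean = k/β, variance = k/β², so CV = 1/√k.
CV = 0.97, hence k = 1/CV² = 1.06.
Then β = k/mean = 1.06/6650 = 0.00016.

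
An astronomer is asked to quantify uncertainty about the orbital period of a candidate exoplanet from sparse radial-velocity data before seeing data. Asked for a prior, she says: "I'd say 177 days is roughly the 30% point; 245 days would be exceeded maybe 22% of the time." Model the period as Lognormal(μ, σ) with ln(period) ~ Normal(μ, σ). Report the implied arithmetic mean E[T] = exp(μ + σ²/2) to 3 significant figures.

If T ~ Lognormal(μ,σ) then ln T ~ Normal(μ,σ), so the p-quantile of ln T is μ + z_p·σ.
ln(177) = 5.176 and ln(245) = 5.501; z_{0.3} = -0.5244, z_{0.78} = 0.7722.
σ = (5.501 − 5.176)/(0.7722 − (-0.5244)) = 0.251.
μ = 5.176 − (-0.5244)·0.251 = 5.308.
E[T] = exp(μ + σ²/2) = exp(5.308 + 0.0314) = 208 days.

E[T] ≈ 208 days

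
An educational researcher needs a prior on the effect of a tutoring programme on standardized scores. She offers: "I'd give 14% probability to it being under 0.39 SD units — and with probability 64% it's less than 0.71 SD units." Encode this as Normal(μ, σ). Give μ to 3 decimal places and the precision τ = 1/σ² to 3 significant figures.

The p-quantile of Normal(μ,σ) is μ + z_p·σ, with z_{0.14} = -1.08 and z_{0.64} = 0.3585.
Eliminate σ: μ = (z₂·x₁ − z₁·x₂)/(z₂ − z₁) = (0.3585·0.39 − (-1.08)·0.71)/1.439 = 0.630.
Then σ = (x₂ − x₁)/(z₂ − z₁) = (0.71 − 0.39)/1.439 = 0.222.
Precision τ = 1/σ² = 1/0.2224² = 20.2.

μ = 0.630, τ = 20.2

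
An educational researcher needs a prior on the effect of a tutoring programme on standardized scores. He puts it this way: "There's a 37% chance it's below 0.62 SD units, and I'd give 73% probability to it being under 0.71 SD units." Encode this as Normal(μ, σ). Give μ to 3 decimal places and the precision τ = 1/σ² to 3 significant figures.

The p-quantile of Normal(μ,σ) is μ + z_p·σ, with z_{0.37} = -0.3319 and z_{0.73} = 0.6128.
Eliminate σ: μ = (z₂·x₁ − z₁·x₂)/(z₂ − z₁) = (0.6128·0.62 − (-0.3319)·0.71)/0.9447 = 0.652.
Then σ = (x₂ − x₁)/(z₂ − z₁) = (0.71 − 0.62)/0.9447 = 0.095.
Precision τ = 1/σ² = 1/0.09527² = 110.

μ = 0.652, τ = 110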